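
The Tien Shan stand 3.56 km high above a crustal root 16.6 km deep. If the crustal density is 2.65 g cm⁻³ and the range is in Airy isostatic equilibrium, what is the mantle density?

3.22 g cm⁻³

Airy balance: ρ_c h = (ρ_m − ρ_c) r → ρ_m = ρ_c (1 + h/r).
ρ_m = 2.65 × (1 + 3.56 km/16.6 km) = 3.22 g cm⁻³.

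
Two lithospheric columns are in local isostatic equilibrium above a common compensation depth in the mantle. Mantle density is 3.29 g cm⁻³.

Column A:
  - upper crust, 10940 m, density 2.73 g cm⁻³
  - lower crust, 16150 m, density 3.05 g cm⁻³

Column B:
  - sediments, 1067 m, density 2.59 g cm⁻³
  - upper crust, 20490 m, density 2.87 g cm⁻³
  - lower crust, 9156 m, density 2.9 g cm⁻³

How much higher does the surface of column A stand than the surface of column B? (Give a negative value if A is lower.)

−888 m

For any compensation level in the mantle, the mantle terms cancel and isostasy reduces to e = (Σt_A − Σt_B) − (Σ(ρt)_A − Σ(ρt)_B) / ρ_m.
Σt_A = 27090 m; Σt_B = 30713 m; Σ(ρt)_A = 79123.7; Σ(ρt)_B = 88122.23 (in m·g cm⁻³).
e = (27090 − 30713) − (79123.7 − 88122.23) / 3.29 = −888 m.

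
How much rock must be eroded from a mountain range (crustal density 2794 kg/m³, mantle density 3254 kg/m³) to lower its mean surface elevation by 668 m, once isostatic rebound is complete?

4730 m

Net drop Δ = e − u = e − e ρ_c/ρ_m = e (ρ_m − ρ_c)/ρ_m.
e = Δ ρ_m/(ρ_m − ρ_c) = 668 m × 3254/460 = 4730 m.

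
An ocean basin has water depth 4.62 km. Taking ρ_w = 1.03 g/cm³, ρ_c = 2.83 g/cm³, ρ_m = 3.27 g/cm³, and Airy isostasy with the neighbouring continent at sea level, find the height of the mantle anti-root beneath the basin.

Equating mass per unit area of the two columns: replacing crust with seawater at the top is compensated by replacing crust with mantle at the base: d (ρ_c − ρ_w) = a (ρ_m − ρ_c).
a = d (ρ_c − ρ_w)/(ρ_m − ρ_c) = 4.62 km × 1.8/0.44 = 18.9 km.

18.9 km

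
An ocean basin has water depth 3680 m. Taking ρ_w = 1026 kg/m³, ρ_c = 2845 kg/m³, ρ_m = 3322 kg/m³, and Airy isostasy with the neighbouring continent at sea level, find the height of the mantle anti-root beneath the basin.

Isostatic balance requires: replacing crust with seawater at the top is compensated by replacing crust with mantle at the base: d (ρ_c − ρ_w) = a (ρ_m − ρ_c).
a = d (ρ_c − ρ_w)/(ρ_m − ρ_c) = 3680 m × 1819/477 = 14000 m.

14000 m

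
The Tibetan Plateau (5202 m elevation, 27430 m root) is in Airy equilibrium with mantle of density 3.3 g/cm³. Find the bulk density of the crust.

2.77 g/cm³

ρ_c h = (ρ_m − ρ_c) r → ρ_c (h + r) = ρ_m r → ρ_c = ρ_m r / (h + r).
ρ_c = 3.3 × 27430 m / (5202 m + 27430 m) = 2.77 g/cm³.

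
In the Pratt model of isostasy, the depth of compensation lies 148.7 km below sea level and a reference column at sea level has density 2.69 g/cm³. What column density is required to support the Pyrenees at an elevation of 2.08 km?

2.65 g/cm³

Pratt balance: ρ_ref D = ρ (D + h).
ρ = ρ_ref D/(D + h) = 2.69 × 148.7 km/(148.7 km + 2.08 km) = 2.65 g/cm³.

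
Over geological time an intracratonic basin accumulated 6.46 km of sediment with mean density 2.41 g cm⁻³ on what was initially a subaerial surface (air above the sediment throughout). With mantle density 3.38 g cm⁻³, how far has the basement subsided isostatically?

Subaerial load: s = t ρ_sed / ρ_m = 6.46 km × 2.41/3.38 = 4.61 km.

4.61 km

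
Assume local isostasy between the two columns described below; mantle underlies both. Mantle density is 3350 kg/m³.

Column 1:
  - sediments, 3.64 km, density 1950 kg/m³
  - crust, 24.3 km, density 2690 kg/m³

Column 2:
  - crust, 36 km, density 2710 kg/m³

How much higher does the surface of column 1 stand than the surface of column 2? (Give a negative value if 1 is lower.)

−0.569 km

For any compensation level in the mantle, the mantle terms cancel and isostasy reduces to e = (Σt_1 − Σt_2) − (Σ(ρt)_1 − Σ(ρt)_2) / ρ_m.
Σt_1 = 27.94 km; Σt_2 = 36 km; Σ(ρt)_1 = 72465; Σ(ρt)_2 = 97560 (in km·kg/m³).
e = (27.94 − 36) − (72465 − 97560) / 3350 = −0.569 km.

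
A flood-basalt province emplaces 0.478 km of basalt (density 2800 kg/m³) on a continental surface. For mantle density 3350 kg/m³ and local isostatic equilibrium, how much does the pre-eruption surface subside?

0.4 km

Subaerial loading: s = t ρ_load / ρ_m.
s = 0.478 km × 2800/3350 = 0.4 km.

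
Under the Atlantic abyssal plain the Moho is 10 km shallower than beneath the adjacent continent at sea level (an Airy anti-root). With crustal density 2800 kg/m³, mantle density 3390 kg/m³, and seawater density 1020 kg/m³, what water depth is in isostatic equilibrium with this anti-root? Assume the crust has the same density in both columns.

Replacing a thickness d of crust by seawater at the top must be balanced by replacing crust with mantle at the base: d (ρ_c − ρ_w) = a (ρ_m − ρ_c).
d = a (ρ_m − ρ_c)/(ρ_c − ρ_w) = 10 km × 590/1780 = 3.31 km.

3.31 km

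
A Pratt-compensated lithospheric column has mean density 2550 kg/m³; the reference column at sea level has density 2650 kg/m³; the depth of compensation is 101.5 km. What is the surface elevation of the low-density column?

ρ_ref D = ρ (D + h) → h = D (ρ_ref − ρ)/ρ.
h = 101.5 km × (2650 − 2550)/2550 = 3.98 km.

3.98 km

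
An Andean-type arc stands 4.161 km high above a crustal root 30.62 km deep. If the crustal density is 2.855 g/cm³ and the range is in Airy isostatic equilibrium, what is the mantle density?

3.24 g/cm³

Airy balance: ρ_c h = (ρ_m − ρ_c) r → ρ_m = ρ_c (1 + h/r).
ρ_m = 2.855 × (1 + 4.161 km/30.62 km) = 3.24 g/cm³.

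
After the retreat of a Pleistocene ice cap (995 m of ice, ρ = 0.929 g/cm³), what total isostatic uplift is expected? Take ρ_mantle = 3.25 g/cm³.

Removing the load lets mantle flow back in; uplift u satisfies ρ_ice t = ρ_m u.
u = t ρ_ice/ρ_m = 995 m × 0.929/3.25 = 284 m.

284 m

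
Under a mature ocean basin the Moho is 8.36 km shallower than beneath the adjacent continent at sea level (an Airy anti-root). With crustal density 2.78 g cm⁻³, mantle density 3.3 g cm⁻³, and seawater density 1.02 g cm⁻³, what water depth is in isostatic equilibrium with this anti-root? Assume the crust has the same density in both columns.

2.47 km

Replacing a thickness d of crust by seawater at the top must be balanced by replacing crust with mantle at the base: d (ρ_c − ρ_w) = a (ρ_m − ρ_c).
d = a (ρ_m − ρ_c)/(ρ_c − ρ_w) = 8.36 km × 0.52/1.76 = 2.47 km.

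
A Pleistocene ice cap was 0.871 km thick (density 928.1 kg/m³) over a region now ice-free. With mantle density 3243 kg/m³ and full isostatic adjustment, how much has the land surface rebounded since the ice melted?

Removing the load lets mantle flow back in; uplift u satisfies ρ_ice t = ρ_m u.
u = t ρ_ice/ρ_m = 0.871 km × 928.1/3243 = 0.249 km.

0.249 km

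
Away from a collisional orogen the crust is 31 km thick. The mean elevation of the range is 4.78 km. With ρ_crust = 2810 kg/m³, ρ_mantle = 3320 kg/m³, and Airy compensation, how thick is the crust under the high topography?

Root depth r = h ρ_c / (ρ_m − ρ_c) = 4.78 km × 2810 / 510 = 26.34 km.
Total thickness = T + h + r = 31 km + 4.78 km + 26.34 km = 62.1 km.

62.1 km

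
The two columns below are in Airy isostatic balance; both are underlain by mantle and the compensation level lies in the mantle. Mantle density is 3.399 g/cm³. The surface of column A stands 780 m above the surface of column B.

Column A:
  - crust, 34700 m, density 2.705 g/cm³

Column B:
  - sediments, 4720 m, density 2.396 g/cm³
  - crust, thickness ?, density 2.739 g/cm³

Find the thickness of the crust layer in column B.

Take the compensation level at the base of the deeper column (depth z_c below the surface of column A) and equate Σ ρ_i t_i down to z_c; mantle fills any gap and the z_c terms cancel.
Column A: 34700×2.705 + (z_c − 34700)×3.399
Column B: 780×0 + 4720×2.396 + x×2.739 + (z_c − 780 − 4720 − x)×3.399
The z_c×3.399 term appears on both sides and cancels. Collect the known terms of each column as K = Σ(ρt)_known − 3.399 × (depth of known layers): K_A = 93863.5 − 3.399×34700 = −24081.8; K_B = 11309.12 − 3.399×(780 + 4720) = −7385.38.
Balance: K_A = K_B − x×(3.399 − 2.739), so x = (K_B − K_A)/(3.399 − 2.739) = 16696.4/0.66 = 25300 m.

25300 m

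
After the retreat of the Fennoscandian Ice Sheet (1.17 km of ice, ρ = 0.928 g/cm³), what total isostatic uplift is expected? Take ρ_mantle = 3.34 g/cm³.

0.325 km

Removing the load lets mantle flow back in; uplift u satisfies ρ_ice t = ρ_m u.
u = t ρ_ice/ρ_m = 1.17 km × 0.928/3.34 = 0.325 km.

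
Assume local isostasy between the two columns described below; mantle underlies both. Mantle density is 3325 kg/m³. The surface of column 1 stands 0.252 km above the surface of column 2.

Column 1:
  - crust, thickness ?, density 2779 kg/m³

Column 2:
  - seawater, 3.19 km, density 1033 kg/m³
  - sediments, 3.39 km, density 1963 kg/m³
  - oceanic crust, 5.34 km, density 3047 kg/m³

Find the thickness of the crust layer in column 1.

Take the compensation level at the base of the deeper column (depth z_c below the surface of column 1) and equate Σ ρ_i t_i down to z_c; mantle fills any gap and the z_c terms cancel.
Column 1: x×2779 + (z_c − 0 − x)×3325
Column 2: 0.252×0 + 3.19×1033 + 3.39×1963 + 5.34×3047 + (z_c − 0.252 − 11.92)×3325
The z_c×3325 term appears on both sides and cancels. Collect the known terms of each column as K = Σ(ρt)_known − 3325 × (depth of known layers): K_1 = 0 − 3325×0 = 0; K_2 = 26220.82 − 3325×(0.252 + 11.92) = −14251.08.
Balance: K_1 − x×(3325 − 2779) = K_2, so x = (K_1 − K_2)/(3325 − 2779) = 14251.1/546 = 26.1 km.

26.1 km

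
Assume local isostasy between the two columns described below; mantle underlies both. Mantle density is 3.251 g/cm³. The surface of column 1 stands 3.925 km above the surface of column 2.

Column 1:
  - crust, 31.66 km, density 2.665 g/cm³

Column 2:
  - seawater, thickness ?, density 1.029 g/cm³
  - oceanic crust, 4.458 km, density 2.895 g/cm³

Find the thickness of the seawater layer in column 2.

Take the compensation level at the base of the deeper column (depth z_c below the surface of column 1) and equate Σ ρ_i t_i down to z_c; mantle fills any gap and the z_c terms cancel.
Column 1: 31.66×2.665 + (z_c − 31.66)×3.251
Column 2: 3.925×0 + x×1.029 + 4.458×2.895 + (z_c − 3.925 − 4.458 − x)×3.251
The z_c×3.251 term appears on both sides and cancels. Collect the known terms of each column as K = Σ(ρt)_known − 3.251 × (depth of known layers): K_1 = 84.3739 − 3.251×31.66 = −18.55276; K_2 = 12.90591 − 3.251×(3.925 + 4.458) = −14.347223.
Balance: K_1 = K_2 − x×(3.251 − 1.029), so x = (K_2 − K_1)/(3.251 − 1.029) = 4.20554/2.222 = 1.89 km.

1.89 km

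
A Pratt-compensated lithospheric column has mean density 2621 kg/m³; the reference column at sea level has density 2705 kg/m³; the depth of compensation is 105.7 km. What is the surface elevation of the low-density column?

3.39 km

ρ_ref D = ρ (D + h) → h = D (ρ_ref − ρ)/ρ.
h = 105.7 km × (2705 − 2621)/2621 = 3.39 km.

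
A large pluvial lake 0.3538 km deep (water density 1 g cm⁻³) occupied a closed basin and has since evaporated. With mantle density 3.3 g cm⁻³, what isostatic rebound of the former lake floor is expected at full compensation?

u = d ρ_w/ρ_m = 0.3538 km × 1/3.3 = 0.107 km.

0.107 km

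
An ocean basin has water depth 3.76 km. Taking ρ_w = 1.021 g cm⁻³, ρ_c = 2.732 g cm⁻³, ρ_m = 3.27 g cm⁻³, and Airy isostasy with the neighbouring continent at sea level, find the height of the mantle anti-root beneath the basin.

12 km

By Archimedes' principle applied to the lithosphere: replacing crust with seawater at the top is compensated by replacing crust with mantle at the base: d (ρ_c − ρ_w) = a (ρ_m − ρ_c).
a = d (ρ_c − ρ_w)/(ρ_m − ρ_c) = 3.76 km × 1.711/0.538 = 12 km.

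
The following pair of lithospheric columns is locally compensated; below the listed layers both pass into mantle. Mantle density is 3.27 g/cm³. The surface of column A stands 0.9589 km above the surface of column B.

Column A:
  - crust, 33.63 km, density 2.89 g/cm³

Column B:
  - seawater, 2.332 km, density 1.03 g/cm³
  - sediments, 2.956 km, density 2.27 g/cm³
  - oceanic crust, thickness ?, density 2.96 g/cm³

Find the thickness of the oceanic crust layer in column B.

Take the compensation level at the base of the deeper column (depth z_c below the surface of column A) and equate Σ ρ_i t_i down to z_c; mantle fills any gap and the z_c terms cancel.
Column A: 33.63×2.89 + (z_c − 33.63)×3.27
Column B: 0.9589×0 + 2.332×1.03 + 2.956×2.27 + x×2.96 + (z_c − 0.9589 − 5.288 − x)×3.27
The z_c×3.27 term appears on both sides and cancels. Collect the known terms of each column as K = Σ(ρt)_known − 3.27 × (depth of known layers): K_A = 97.1907 − 3.27×33.63 = −12.7794; K_B = 9.11208 − 3.27×(0.9589 + 5.288) = −11.315283.
Balance: K_A = K_B − x×(3.27 − 2.96), so x = (K_B − K_A)/(3.27 − 2.96) = 1.46412/0.31 = 4.72 km.

4.72 km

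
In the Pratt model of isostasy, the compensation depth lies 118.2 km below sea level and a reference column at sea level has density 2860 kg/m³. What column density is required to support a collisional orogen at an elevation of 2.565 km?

Pratt balance: ρ_ref D = ρ (D + h).
ρ = ρ_ref D/(D + h) = 2860 × 118.2 km/(118.2 km + 2.565 km) = 2800 kg/m³.

2800 kg/m³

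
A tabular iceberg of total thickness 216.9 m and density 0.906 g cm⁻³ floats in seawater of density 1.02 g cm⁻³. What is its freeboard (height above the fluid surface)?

Floating equilibrium: submerged depth d = t ρ_obj/ρ_fluid = 216.9 m × 0.906/1.02 = 192.7 m.
Freeboard = t − d = 216.9 m − 192.7 m = 24.2 m.

24.2 m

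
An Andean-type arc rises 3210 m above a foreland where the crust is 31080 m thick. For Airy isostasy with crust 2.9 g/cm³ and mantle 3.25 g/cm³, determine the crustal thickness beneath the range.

60900 m

Root depth r = h ρ_c / (ρ_m − ρ_c) = 3210 m × 2.9 / 0.35 = 26600 m.
Total thickness = T + h + r = 31080 m + 3210 m + 26600 m = 60900 m.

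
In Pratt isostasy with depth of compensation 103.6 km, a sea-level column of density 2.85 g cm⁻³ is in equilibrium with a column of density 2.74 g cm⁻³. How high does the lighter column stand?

ρ_ref D = ρ (D + h) → h = D (ρ_ref − ρ)/ρ.
h = 103.6 km × (2.85 − 2.74)/2.74 = 4.16 km.

4.16 km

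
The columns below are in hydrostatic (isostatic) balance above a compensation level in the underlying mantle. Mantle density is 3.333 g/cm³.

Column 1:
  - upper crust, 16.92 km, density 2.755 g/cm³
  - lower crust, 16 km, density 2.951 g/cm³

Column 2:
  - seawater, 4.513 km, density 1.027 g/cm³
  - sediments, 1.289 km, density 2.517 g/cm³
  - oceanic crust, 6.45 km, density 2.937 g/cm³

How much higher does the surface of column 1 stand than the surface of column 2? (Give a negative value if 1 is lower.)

For any compensation level in the mantle, the mantle terms cancel and isostasy reduces to e = (Σt_1 − Σt_2) − (Σ(ρt)_1 − Σ(ρt)_2) / ρ_m.
Σt_1 = 32.92 km; Σt_2 = 12.252 km; Σ(ρt)_1 = 93.8306; Σ(ρt)_2 = 26.822914 (in km·g/cm³).
e = (32.92 − 12.252) − (93.8306 − 26.822914) / 3.333 = 0.564 km.

0.564 km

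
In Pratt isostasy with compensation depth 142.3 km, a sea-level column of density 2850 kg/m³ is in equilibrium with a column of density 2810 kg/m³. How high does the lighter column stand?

ρ_ref D = ρ (D + h) → h = D (ρ_ref − ρ)/ρ.
h = 142.3 km × (2850 − 2810)/2810 = 2.03 km.

2.03 km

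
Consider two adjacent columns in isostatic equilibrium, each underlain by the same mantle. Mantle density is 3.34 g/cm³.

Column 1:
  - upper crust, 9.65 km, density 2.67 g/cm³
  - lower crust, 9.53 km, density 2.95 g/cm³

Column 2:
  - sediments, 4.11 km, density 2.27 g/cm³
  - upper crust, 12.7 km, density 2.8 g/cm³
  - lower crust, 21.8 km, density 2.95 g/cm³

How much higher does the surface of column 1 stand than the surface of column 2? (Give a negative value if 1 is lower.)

For any compensation level in the mantle, the mantle terms cancel and isostasy reduces to e = (Σt_1 − Σt_2) − (Σ(ρt)_1 − Σ(ρt)_2) / ρ_m.
Σt_1 = 19.18 km; Σt_2 = 38.61 km; Σ(ρt)_1 = 53.879; Σ(ρt)_2 = 109.1997 (in km·g/cm³).
e = (19.18 − 38.61) − (53.879 − 109.1997) / 3.34 = −2.87 km.

−2.87 km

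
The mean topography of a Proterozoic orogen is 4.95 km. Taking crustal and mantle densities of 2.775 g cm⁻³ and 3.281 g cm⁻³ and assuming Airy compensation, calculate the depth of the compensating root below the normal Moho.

27.1 km

By Archimedes' principle applied to the lithosphere: the weight of the topography is balanced by the buoyancy of the root, ρ_c h = (ρ_m − ρ_c) r.
r = h · ρ_c / (ρ_m − ρ_c) = 4.95 km × 2.775 / (3.281 − 2.775) = 27.1 km.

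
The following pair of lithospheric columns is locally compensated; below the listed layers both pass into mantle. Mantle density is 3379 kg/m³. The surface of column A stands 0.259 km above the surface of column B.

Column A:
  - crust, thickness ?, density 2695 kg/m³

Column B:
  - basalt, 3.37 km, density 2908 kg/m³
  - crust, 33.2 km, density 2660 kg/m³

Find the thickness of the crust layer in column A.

38.5 km

Take the compensation level at the base of the deeper column (depth z_c below the surface of column A) and equate Σ ρ_i t_i down to z_c; mantle fills any gap and the z_c terms cancel.
Column A: x×2695 + (z_c − 0 − x)×3379
Column B: 0.259×0 + 3.37×2908 + 33.2×2660 + (z_c − 0.259 − 36.57)×3379
The z_c×3379 term appears on both sides and cancels. Collect the known terms of each column as K = Σ(ρt)_known − 3379 × (depth of known layers): K_A = 0 − 3379×0 = 0; K_B = 98111.96 − 3379×(0.259 + 36.57) = −26333.231.
Balance: K_A − x×(3379 − 2695) = K_B, so x = (K_A − K_B)/(3379 − 2695) = 26333.2/684 = 38.5 km.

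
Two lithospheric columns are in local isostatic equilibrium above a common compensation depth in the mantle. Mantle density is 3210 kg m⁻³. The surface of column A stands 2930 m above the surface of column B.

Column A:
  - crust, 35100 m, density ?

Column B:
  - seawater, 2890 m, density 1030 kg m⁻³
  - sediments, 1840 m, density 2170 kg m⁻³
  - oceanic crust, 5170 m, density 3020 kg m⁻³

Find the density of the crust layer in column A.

2680 kg m⁻³

Take the compensation level at the base of the deeper column (depth z_c below the surface of column A) and equate Σ ρ_i t_i down to z_c; mantle fills any gap and the z_c terms cancel.
Column A: 35100×ρ + (z_c − 35100)×3210
Column B: 2930×0 + 2890×1030 + 1840×2170 + 5170×3020 + (z_c − 2930 − 9900)×3210
The z_c×3210 term appears on both sides and cancels. Collect the known terms of each column as K = Σ(ρt)_known − 3210 × (depth of known layers): K_A = 0 − 3210×35100 = −112671000; K_B = 22582900 − 3210×(2930 + 9900) = −18601400.
Balance: K_A + 35100×ρ = K_B, so ρ = (K_B − K_A)/35100 = 94069600/35100 = 2680 kg m⁻³.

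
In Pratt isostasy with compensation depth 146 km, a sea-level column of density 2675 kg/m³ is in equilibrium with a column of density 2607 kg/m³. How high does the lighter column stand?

3.81 km

ρ_ref D = ρ (D + h) → h = D (ρ_ref − ρ)/ρ.
h = 146 km × (2675 − 2607)/2607 = 3.81 km.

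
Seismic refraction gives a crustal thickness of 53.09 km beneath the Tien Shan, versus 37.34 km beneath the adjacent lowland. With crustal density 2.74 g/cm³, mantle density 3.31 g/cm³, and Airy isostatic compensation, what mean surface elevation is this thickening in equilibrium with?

2.71 km

Excess crust Δ = 53.09 km − 37.34 km = 15.75 km, split between elevation h and root r with h + r = Δ.
Airy balance ρ_c h = (ρ_m − ρ_c) r gives r = h ρ_c/(ρ_m − ρ_c), so h (1 + ρ_c/(ρ_m − ρ_c)) = Δ, i.e. h = Δ (ρ_m − ρ_c)/ρ_m.
h = 15.75 km × 0.57/3.31 = 2.71 km.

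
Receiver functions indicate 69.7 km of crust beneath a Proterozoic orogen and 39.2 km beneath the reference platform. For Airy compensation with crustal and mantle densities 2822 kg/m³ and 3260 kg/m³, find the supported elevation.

Excess crust Δ = 69.7 km − 39.2 km = 30.5 km, split between elevation h and root r with h + r = Δ.
Airy balance ρ_c h = (ρ_m − ρ_c) r gives r = h ρ_c/(ρ_m − ρ_c), so h (1 + ρ_c/(ρ_m − ρ_c)) = Δ, i.e. h = Δ (ρ_m − ρ_c)/ρ_m.
h = 30.5 km × 438/3260 = 4.1 km.

4.1 km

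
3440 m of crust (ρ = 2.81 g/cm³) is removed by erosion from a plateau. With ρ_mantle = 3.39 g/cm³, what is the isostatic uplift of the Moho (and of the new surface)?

2850 m

Unloading: uplift u = e ρ_c/ρ_m = 3440 m × 2.81/3.39 = 2850 m.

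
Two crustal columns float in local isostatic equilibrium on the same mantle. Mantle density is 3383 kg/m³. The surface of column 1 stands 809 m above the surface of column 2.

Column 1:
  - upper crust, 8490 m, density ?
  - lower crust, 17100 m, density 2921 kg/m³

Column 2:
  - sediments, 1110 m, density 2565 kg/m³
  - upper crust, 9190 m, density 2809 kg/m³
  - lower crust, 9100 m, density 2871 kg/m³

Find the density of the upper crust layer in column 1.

Take the compensation level at the base of the deeper column (depth z_c below the surface of column 1) and equate Σ ρ_i t_i down to z_c; mantle fills any gap and the z_c terms cancel.
Column 1: 8490×ρ + 17100×2921 + (z_c − 25590)×3383
Column 2: 809×0 + 1110×2565 + 9190×2809 + 9100×2871 + (z_c − 809 − 19400)×3383
The z_c×3383 term appears on both sides and cancels. Collect the known terms of each column as K = Σ(ρt)_known − 3383 × (depth of known layers): K_1 = 49949100 − 3383×25590 = −36621870; K_2 = 54787960 − 3383×(809 + 19400) = −13579087.
Balance: K_1 + 8490×ρ = K_2, so ρ = (K_2 − K_1)/8490 = 23042800/8490 = 2710 kg/m³.

2710 kg/m³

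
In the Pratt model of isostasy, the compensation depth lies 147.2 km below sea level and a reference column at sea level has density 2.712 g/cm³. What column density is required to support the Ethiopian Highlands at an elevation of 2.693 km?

Pratt balance: ρ_ref D = ρ (D + h).
ρ = ρ_ref D/(D + h) = 2.712 × 147.2 km/(147.2 km + 2.693 km) = 2.66 g/cm³.

2.66 g/cm³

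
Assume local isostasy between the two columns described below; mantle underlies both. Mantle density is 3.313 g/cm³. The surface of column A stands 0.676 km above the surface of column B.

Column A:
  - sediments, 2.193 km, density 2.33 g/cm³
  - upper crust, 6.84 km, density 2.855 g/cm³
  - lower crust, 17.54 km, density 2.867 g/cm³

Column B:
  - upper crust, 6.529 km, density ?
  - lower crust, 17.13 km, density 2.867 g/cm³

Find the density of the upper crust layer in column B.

2.82 g/cm³

Take the compensation level at the base of the deeper column (depth z_c below the surface of column A) and equate Σ ρ_i t_i down to z_c; mantle fills any gap and the z_c terms cancel.
Column A: 2.193×2.33 + 6.84×2.855 + 17.54×2.867 + (z_c − 26.573)×3.313
Column B: 0.676×0 + 6.529×ρ + 17.13×2.867 + (z_c − 0.676 − 23.659)×3.313
The z_c×3.313 term appears on both sides and cancels. Collect the known terms of each column as K = Σ(ρt)_known − 3.313 × (depth of known layers): K_A = 74.92507 − 3.313×26.573 = −13.111279; K_B = 49.11171 − 3.313×(0.676 + 23.659) = −31.510145.
Balance: K_A = K_B + 6.529×ρ, so ρ = (K_A − K_B)/6.529 = 18.3989/6.529 = 2.82 g/cm³.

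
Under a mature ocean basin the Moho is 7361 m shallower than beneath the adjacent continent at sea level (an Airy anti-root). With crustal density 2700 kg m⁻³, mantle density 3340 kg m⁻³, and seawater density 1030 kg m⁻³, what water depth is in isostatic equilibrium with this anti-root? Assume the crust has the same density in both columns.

2820 m

Replacing a thickness d of crust by seawater at the top must be balanced by replacing crust with mantle at the base: d (ρ_c − ρ_w) = a (ρ_m − ρ_c).
d = a (ρ_m − ρ_c)/(ρ_c − ρ_w) = 7361 m × 640/1670 = 2820 m.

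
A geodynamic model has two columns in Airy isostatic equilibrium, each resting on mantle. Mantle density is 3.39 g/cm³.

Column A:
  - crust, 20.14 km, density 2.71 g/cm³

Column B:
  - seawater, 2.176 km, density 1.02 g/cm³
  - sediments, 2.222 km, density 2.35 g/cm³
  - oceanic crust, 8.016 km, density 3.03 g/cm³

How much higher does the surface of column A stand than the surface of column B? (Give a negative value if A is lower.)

For any compensation level in the mantle, the mantle terms cancel and isostasy reduces to e = (Σt_A − Σt_B) − (Σ(ρt)_A − Σ(ρt)_B) / ρ_m.
Σt_A = 20.14 km; Σt_B = 12.414 km; Σ(ρt)_A = 54.5794; Σ(ρt)_B = 31.7297 (in km·g/cm³).
e = (20.14 − 12.414) − (54.5794 − 31.7297) / 3.39 = 0.986 km.

0.986 km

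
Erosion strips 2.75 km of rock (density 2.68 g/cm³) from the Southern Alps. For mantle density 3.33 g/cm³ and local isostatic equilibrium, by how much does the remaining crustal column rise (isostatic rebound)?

Unloading: uplift u = e ρ_c/ρ_m = 2.75 km × 2.68/3.33 = 2.21 km.

2.21 km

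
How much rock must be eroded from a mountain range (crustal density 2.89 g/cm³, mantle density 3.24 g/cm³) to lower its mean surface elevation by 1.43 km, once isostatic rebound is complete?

Net drop Δ = e − u = e − e ρ_c/ρ_m = e (ρ_m − ρ_c)/ρ_m.
e = Δ ρ_m/(ρ_m − ρ_c) = 1.43 km × 3.24/0.35 = 13.2 km.

13.2 km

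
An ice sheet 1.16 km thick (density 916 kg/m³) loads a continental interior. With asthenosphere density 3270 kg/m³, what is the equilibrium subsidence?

In Airy isostatic equilibrium: the ice load ρ_ice t is balanced by mantle displaced below, ρ_m s.
s = t ρ_ice / ρ_m = 1.16 km × 916/3270 = 0.325 km.

0.325 km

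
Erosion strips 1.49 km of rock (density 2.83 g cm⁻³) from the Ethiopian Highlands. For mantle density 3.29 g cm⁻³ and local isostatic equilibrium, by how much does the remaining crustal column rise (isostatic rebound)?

Unloading: uplift u = e ρ_c/ρ_m = 1.49 km × 2.83/3.29 = 1.28 km.

1.28 km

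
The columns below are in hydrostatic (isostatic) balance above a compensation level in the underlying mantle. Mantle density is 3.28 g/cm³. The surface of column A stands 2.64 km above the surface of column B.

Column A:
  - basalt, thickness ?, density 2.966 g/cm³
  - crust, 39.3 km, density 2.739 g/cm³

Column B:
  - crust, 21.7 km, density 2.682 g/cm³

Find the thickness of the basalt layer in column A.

Take the compensation level at the base of the deeper column (depth z_c below the surface of column A) and equate Σ ρ_i t_i down to z_c; mantle fills any gap and the z_c terms cancel.
Column A: x×2.966 + 39.3×2.739 + (z_c − 39.3 − x)×3.28
Column B: 2.64×0 + 21.7×2.682 + (z_c − 2.64 − 21.7)×3.28
The z_c×3.28 term appears on both sides and cancels. Collect the known terms of each column as K = Σ(ρt)_known − 3.28 × (depth of known layers): K_A = 107.6427 − 3.28×39.3 = −21.2613; K_B = 58.1994 − 3.28×(2.64 + 21.7) = −21.6358.
Balance: K_A − x×(3.28 − 2.966) = K_B, so x = (K_A − K_B)/(3.28 − 2.966) = 0.3745/0.314 = 1.19 km.

1.19 km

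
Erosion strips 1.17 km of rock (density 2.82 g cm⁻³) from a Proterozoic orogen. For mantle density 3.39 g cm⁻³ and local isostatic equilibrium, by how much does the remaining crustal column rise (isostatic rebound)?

0.973 km

Unloading: uplift u = e ρ_c/ρ_m = 1.17 km × 2.82/3.39 = 0.973 km.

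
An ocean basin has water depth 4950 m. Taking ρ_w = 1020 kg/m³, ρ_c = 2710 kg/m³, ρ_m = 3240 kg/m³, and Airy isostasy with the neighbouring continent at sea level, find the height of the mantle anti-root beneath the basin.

Balancing pressure at the compensation depth: replacing crust with seawater at the top is compensated by replacing crust with mantle at the base: d (ρ_c − ρ_w) = a (ρ_m − ρ_c).
a = d (ρ_c − ρ_w)/(ρ_m − ρ_c) = 4950 m × 1690/530 = 15800 m.

15800 m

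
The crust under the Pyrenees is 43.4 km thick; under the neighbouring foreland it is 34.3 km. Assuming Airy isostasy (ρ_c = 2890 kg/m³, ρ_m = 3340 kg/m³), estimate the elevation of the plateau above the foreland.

1.23 km

Excess crust Δ = 43.4 km − 34.3 km = 9.1 km, split between elevation h and root r with h + r = Δ.
Airy balance ρ_c h = (ρ_m − ρ_c) r gives r = h ρ_c/(ρ_m − ρ_c), so h (1 + ρ_c/(ρ_m − ρ_c)) = Δ, i.e. h = Δ (ρ_m − ρ_c)/ρ_m.
h = 9.1 km × 450/3340 = 1.23 km.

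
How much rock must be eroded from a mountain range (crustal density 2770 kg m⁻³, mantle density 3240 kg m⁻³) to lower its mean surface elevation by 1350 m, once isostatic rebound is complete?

Net drop Δ = e − u = e − e ρ_c/ρ_m = e (ρ_m − ρ_c)/ρ_m.
e = Δ ρ_m/(ρ_m − ρ_c) = 1350 m × 3240/470 = 9310 m.

9310 m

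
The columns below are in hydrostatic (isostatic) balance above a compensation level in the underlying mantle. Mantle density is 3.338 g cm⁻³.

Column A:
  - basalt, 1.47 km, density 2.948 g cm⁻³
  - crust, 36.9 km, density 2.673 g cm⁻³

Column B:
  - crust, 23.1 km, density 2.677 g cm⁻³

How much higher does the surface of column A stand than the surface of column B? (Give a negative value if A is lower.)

For any compensation level in the mantle, the mantle terms cancel and isostasy reduces to e = (Σt_A − Σt_B) − (Σ(ρt)_A − Σ(ρt)_B) / ρ_m.
Σt_A = 38.37 km; Σt_B = 23.1 km; Σ(ρt)_A = 102.96726; Σ(ρt)_B = 61.8387 (in km·g cm⁻³).
e = (38.37 − 23.1) − (102.96726 − 61.8387) / 3.338 = 2.95 km.

2.95 km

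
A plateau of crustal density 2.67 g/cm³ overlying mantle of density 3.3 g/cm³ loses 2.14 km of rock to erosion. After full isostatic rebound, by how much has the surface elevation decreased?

Rebound u = e ρ_c/ρ_m = 2.14 km × 2.67/3.3 = 1.731 km.
Net surface drop = e − u = 2.14 km − 1.731 km = e (ρ_m − ρ_c)/ρ_m = 0.409 km.

0.409 km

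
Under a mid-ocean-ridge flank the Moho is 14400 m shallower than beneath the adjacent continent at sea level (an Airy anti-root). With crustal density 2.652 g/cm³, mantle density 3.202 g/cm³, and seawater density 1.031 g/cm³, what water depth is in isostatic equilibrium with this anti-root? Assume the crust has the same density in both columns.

4890 m

Replacing a thickness d of crust by seawater at the top must be balanced by replacing crust with mantle at the base: d (ρ_c − ρ_w) = a (ρ_m − ρ_c).
d = a (ρ_m − ρ_c)/(ρ_c − ρ_w) = 14400 m × 0.55/1.621 = 4890 m.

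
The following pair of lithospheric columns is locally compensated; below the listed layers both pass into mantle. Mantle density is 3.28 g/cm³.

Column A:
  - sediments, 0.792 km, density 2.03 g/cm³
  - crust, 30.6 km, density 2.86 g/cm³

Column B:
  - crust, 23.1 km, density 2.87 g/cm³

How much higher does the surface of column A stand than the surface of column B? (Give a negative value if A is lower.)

For any compensation level in the mantle, the mantle terms cancel and isostasy reduces to e = (Σt_A − Σt_B) − (Σ(ρt)_A − Σ(ρt)_B) / ρ_m.
Σt_A = 31.392 km; Σt_B = 23.1 km; Σ(ρt)_A = 89.12376; Σ(ρt)_B = 66.297 (in km·g/cm³).
e = (31.392 − 23.1) − (89.12376 − 66.297) / 3.28 = 1.33 km.

1.33 km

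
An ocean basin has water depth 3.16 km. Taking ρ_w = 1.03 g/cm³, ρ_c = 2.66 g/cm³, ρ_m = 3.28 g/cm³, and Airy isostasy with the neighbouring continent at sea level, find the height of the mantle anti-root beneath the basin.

8.31 km

Equating mass per unit area of the two columns: replacing crust with seawater at the top is compensated by replacing crust with mantle at the base: d (ρ_c − ρ_w) = a (ρ_m − ρ_c).
a = d (ρ_c − ρ_w)/(ρ_m − ρ_c) = 3.16 km × 1.63/0.62 = 8.31 km.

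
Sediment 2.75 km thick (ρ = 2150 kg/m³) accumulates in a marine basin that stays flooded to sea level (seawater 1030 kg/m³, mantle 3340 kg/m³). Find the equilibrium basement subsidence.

1.33 km

Submarine loading: the sediment displaces seawater, and the subsidence is in turn flooded, so s (ρ_m − ρ_w) = t (ρ_sed − ρ_w).
s = 2.75 km × (2150 − 1030) / (3340 − 1030) = 1.33 km.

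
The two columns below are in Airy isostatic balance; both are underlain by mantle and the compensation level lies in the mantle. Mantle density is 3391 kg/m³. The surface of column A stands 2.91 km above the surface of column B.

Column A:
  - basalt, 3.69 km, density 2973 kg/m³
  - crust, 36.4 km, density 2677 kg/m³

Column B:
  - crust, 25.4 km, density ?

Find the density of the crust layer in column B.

2700 kg/m³

Take the compensation level at the base of the deeper column (depth z_c below the surface of column A) and equate Σ ρ_i t_i down to z_c; mantle fills any gap and the z_c terms cancel.
Column A: 3.69×2973 + 36.4×2677 + (z_c − 40.09)×3391
Column B: 2.91×0 + 25.4×ρ + (z_c − 2.91 − 25.4)×3391
The z_c×3391 term appears on both sides and cancels. Collect the known terms of each column as K = Σ(ρt)_known − 3391 × (depth of known layers): K_A = 108413.17 − 3391×40.09 = −27532.02; K_B = 0 − 3391×(2.91 + 25.4) = −95999.21.
Balance: K_A = K_B + 25.4×ρ, so ρ = (K_A − K_B)/25.4 = 68467.2/25.4 = 2700 kg/m³.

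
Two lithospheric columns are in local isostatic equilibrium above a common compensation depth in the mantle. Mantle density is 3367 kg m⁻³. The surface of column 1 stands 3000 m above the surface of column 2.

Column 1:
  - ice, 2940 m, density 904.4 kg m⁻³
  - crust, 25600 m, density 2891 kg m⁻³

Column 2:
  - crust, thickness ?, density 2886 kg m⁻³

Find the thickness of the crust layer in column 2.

Take the compensation level at the base of the deeper column (depth z_c below the surface of column 1) and equate Σ ρ_i t_i down to z_c; mantle fills any gap and the z_c terms cancel.
Column 1: 2940×904.4 + 25600×2891 + (z_c − 28540)×3367
Column 2: 3000×0 + x×2886 + (z_c − 3000 − 0 − x)×3367
The z_c×3367 term appears on both sides and cancels. Collect the known terms of each column as K = Σ(ρt)_known − 3367 × (depth of known layers): K_1 = 76668536 − 3367×28540 = −19425644; K_2 = 0 − 3367×(3000 + 0) = −10101000.
Balance: K_1 = K_2 − x×(3367 − 2886), so x = (K_2 − K_1)/(3367 − 2886) = 9324640/481 = 19400 m.

19400 m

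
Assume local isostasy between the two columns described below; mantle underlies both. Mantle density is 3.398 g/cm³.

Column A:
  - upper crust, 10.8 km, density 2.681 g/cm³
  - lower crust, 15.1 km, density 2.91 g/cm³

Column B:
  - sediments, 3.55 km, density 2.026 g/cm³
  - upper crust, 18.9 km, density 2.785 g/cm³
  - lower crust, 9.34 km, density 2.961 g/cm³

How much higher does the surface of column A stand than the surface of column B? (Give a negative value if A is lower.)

−1.6 km

For any compensation level in the mantle, the mantle terms cancel and isostasy reduces to e = (Σt_A − Σt_B) − (Σ(ρt)_A − Σ(ρt)_B) / ρ_m.
Σt_A = 25.9 km; Σt_B = 31.79 km; Σ(ρt)_A = 72.8958; Σ(ρt)_B = 87.48454 (in km·g/cm³).
e = (25.9 − 31.79) − (72.8958 − 87.48454) / 3.398 = −1.6 km.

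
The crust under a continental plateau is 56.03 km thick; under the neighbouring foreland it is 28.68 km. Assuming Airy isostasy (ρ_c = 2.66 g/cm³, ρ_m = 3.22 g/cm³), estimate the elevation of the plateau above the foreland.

4.76 km

Excess crust Δ = 56.03 km − 28.68 km = 27.35 km, split between elevation h and root r with h + r = Δ.
Airy balance ρ_c h = (ρ_m − ρ_c) r gives r = h ρ_c/(ρ_m − ρ_c), so h (1 + ρ_c/(ρ_m − ρ_c)) = Δ, i.e. h = Δ (ρ_m − ρ_c)/ρ_m.
h = 27.35 km × 0.56/3.22 = 4.76 km.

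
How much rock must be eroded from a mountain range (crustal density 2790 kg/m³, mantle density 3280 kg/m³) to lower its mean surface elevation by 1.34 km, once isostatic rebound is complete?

8.97 km

Net drop Δ = e − u = e − e ρ_c/ρ_m = e (ρ_m − ρ_c)/ρ_m.
e = Δ ρ_m/(ρ_m − ρ_c) = 1.34 km × 3280/490 = 8.97 km.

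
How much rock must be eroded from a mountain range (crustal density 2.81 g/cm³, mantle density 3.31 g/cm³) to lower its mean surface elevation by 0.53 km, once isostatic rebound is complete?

Net drop Δ = e − u = e − e ρ_c/ρ_m = e (ρ_m − ρ_c)/ρ_m.
e = Δ ρ_m/(ρ_m − ρ_c) = 0.53 km × 3.31/0.5 = 3.51 km.

3.51 km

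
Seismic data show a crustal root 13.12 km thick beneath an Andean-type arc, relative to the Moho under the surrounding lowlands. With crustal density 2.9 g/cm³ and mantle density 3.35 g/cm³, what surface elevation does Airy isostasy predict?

Balancing pressure at the compensation depth: ρ_c h = (ρ_m − ρ_c) r.
h = r (ρ_m − ρ_c) / ρ_c = 13.12 km × (3.35 − 2.9) / 2.9 = 2.04 km.

2.04 km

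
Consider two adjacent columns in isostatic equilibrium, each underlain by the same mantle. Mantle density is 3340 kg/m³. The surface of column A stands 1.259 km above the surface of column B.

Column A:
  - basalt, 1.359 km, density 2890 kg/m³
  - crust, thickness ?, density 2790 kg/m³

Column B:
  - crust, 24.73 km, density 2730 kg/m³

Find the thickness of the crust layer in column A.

Take the compensation level at the base of the deeper column (depth z_c below the surface of column A) and equate Σ ρ_i t_i down to z_c; mantle fills any gap and the z_c terms cancel.
Column A: 1.359×2890 + x×2790 + (z_c − 1.359 − x)×3340
Column B: 1.259×0 + 24.73×2730 + (z_c − 1.259 − 24.73)×3340
The z_c×3340 term appears on both sides and cancels. Collect the known terms of each column as K = Σ(ρt)_known − 3340 × (depth of known layers): K_A = 3927.51 − 3340×1.359 = −611.55; K_B = 67512.9 − 3340×(1.259 + 24.73) = −19290.36.
Balance: K_A − x×(3340 − 2790) = K_B, so x = (K_A − K_B)/(3340 − 2790) = 18678.8/550 = 34 km.

34 km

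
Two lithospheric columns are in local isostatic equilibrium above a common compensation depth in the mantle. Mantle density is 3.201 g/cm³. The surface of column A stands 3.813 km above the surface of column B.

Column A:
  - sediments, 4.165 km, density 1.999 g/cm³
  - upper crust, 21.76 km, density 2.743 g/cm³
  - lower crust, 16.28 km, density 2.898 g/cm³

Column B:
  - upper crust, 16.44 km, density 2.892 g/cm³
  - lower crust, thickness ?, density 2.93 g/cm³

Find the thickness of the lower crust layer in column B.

9.67 km

Take the compensation level at the base of the deeper column (depth z_c below the surface of column A) and equate Σ ρ_i t_i down to z_c; mantle fills any gap and the z_c terms cancel.
Column A: 4.165×1.999 + 21.76×2.743 + 16.28×2.898 + (z_c − 42.205)×3.201
Column B: 3.813×0 + 16.44×2.892 + x×2.93 + (z_c − 3.813 − 16.44 − x)×3.201
The z_c×3.201 term appears on both sides and cancels. Collect the known terms of each column as K = Σ(ρt)_known − 3.201 × (depth of known layers): K_A = 115.192955 − 3.201×42.205 = −19.90525; K_B = 47.54448 − 3.201×(3.813 + 16.44) = −17.285373.
Balance: K_A = K_B − x×(3.201 − 2.93), so x = (K_B − K_A)/(3.201 − 2.93) = 2.61988/0.271 = 9.67 km.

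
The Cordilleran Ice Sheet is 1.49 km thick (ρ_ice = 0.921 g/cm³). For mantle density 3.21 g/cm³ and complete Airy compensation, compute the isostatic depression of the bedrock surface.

0.428 km

Equating mass per unit area of the two columns: the ice load ρ_ice t is balanced by mantle displaced below, ρ_m s.
s = t ρ_ice / ρ_m = 1.49 km × 0.921/3.21 = 0.428 km.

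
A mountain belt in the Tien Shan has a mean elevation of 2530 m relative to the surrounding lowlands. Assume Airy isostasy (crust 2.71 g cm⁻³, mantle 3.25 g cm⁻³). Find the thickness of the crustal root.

By Archimedes' principle applied to the lithosphere: the weight of the topography is balanced by the buoyancy of the root, ρ_c h = (ρ_m − ρ_c) r.
r = h · ρ_c / (ρ_m − ρ_c) = 2530 m × 2.71 / (3.25 − 2.71) = 12700 m.

12700 m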